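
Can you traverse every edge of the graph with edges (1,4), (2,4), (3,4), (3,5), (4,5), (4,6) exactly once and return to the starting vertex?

Step 1: Find the degree of each vertex:
  deg(1) = 1
  deg(2) = 1
  deg(3) = 2
  deg(4) = 5
  deg(5) = 2
  deg(6) = 1

Step 2: Count vertices with odd degree:
  Odd-degree vertices: 1, 2, 4, 6 (4 total)

Step 3: Apply Euler's theorem:
  - Eulerian circuit exists iff graph is connected and all vertices have even degree
  - Eulerian path exists iff graph is connected and has 0 or 2 odd-degree vertices

Graph has 4 odd-degree vertices (need 0 or 2).
Neither Eulerian path nor Eulerian circuit exists.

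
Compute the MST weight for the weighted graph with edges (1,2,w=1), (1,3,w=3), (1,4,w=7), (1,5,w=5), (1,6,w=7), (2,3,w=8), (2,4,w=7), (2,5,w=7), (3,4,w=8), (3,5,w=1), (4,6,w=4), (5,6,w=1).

Apply Kruskal's algorithm (sort edges by weight, add if no cycle):

Sorted edges by weight:
  (1,2) w=1
  (3,5) w=1
  (5,6) w=1
  (1,3) w=3
  (4,6) w=4
  (1,5) w=5
  (1,4) w=7
  (1,6) w=7
  (2,5) w=7
  (2,4) w=7
  (2,3) w=8
  (3,4) w=8

Add edge (1,2) w=1 -- no cycle. Running total: 1
Add edge (3,5) w=1 -- no cycle. Running total: 2
Add edge (5,6) w=1 -- no cycle. Running total: 3
Add edge (1,3) w=3 -- no cycle. Running total: 6
Add edge (4,6) w=4 -- no cycle. Running total: 10

MST edges: (1,2,w=1), (3,5,w=1), (5,6,w=1), (1,3,w=3), (4,6,w=4)
Total MST weight: 1 + 1 + 1 + 3 + 4 = 10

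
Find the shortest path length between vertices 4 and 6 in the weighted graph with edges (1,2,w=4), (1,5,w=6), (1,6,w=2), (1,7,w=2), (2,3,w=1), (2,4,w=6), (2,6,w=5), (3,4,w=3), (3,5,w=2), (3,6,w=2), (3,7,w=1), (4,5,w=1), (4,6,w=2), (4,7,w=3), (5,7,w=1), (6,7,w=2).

Step 1: Build adjacency list with weights:
  1: 2(w=4), 5(w=6), 6(w=2), 7(w=2)
  2: 1(w=4), 3(w=1), 4(w=6), 6(w=5)
  3: 2(w=1), 4(w=3), 5(w=2), 6(w=2), 7(w=1)
  4: 2(w=6), 3(w=3), 5(w=1), 6(w=2), 7(w=3)
  5: 1(w=6), 3(w=2), 4(w=1), 7(w=1)
  6: 1(w=2), 2(w=5), 3(w=2), 4(w=2), 7(w=2)
  7: 1(w=2), 3(w=1), 4(w=3), 5(w=1), 6(w=2)

Step 2: Apply Dijkstra's algorithm from vertex 4:
  Visit vertex 4 (distance=0)
    Update dist[2] = 6
    Update dist[3] = 3
    Update dist[5] = 1
    Update dist[6] = 2
    Update dist[7] = 3
  Visit vertex 5 (distance=1)
    Update dist[1] = 7
    Update dist[7] = 2
  Visit vertex 6 (distance=2)
    Update dist[1] = 4

Step 3: Shortest path: 4 -> 6
Total weight: 2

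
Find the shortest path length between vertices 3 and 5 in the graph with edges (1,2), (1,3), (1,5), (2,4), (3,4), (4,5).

Step 1: Build adjacency list:
  1: 2, 3, 5
  2: 1, 4
  3: 1, 4
  4: 2, 3, 5
  5: 1, 4

Step 2: BFS from vertex 3 to find shortest path to 5:
  vertex 1 reached at distance 1
  vertex 4 reached at distance 1
  vertex 2 reached at distance 2
  vertex 5 reached at distance 2

Step 3: Shortest path: 3 -> 1 -> 5
Path length: 2 edges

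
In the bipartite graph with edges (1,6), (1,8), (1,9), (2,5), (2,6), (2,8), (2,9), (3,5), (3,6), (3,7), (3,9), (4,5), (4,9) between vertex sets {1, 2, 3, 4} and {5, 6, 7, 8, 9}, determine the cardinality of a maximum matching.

Step 1: List the neighbors of each left vertex:
  1: 6, 8, 9
  2: 5, 6, 8, 9
  3: 5, 6, 7, 9
  4: 5, 9

Step 2: Greedily match left vertices, then look for augmenting paths:
  Match 1 -- 6
  Match 2 -- 5
  Match 3 -- 7
  Match 4 -- 9
  No augmenting path remains.

Step 3: Verify this is maximum:
  Matching size 4 = min(|L|, |R|) = min(4, 5), which is an upper bound, so this matching is maximum.

Maximum matching: {(1,6), (2,5), (3,7), (4,9)}
Size: 4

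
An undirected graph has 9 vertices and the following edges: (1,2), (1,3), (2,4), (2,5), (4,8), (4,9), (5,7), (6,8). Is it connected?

Step 1: Build adjacency list from edges:
  1: 2, 3
  2: 1, 4, 5
  3: 1
  4: 2, 8, 9
  5: 2, 7
  6: 8
  7: 5
  8: 4, 6
  9: 4

Step 2: Run BFS/DFS from vertex 1:
  Visited: {1, 2, 3, 4, 5, 8, 9, 7, 6}
  Reached 9 of 9 vertices

Step 3: All 9 vertices reached from vertex 1, so the graph is connected.
Answer: Yes, the graph is connected.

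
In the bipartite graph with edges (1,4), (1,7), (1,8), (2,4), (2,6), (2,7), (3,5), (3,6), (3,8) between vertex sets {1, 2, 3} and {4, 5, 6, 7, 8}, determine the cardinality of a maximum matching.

Step 1: List the neighbors of each left vertex:
  1: 4, 7, 8
  2: 4, 6, 7
  3: 5, 6, 8

Step 2: Greedily match left vertices, then look for augmenting paths:
  Match 1 -- 4
  Match 2 -- 6
  Match 3 -- 5
  No augmenting path remains.

Step 3: Verify this is maximum:
  Matching size 3 = min(|L|, |R|) = min(3, 5), which is an upper bound, so this matching is maximum.

Maximum matching: {(1,4), (2,6), (3,5)}
Size: 3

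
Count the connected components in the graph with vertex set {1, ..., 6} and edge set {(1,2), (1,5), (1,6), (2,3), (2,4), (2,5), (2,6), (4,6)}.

Step 1: Build adjacency list from edges:
  1: 2, 5, 6
  2: 1, 3, 4, 5, 6
  3: 2
  4: 2, 6
  5: 1, 2
  6: 1, 2, 4

Step 2: Run BFS/DFS from vertex 1:
  Visited: {1, 2, 5, 6, 3, 4}
  Reached 6 of 6 vertices

Step 3: All 6 vertices reached from vertex 1, so the graph is connected.
Number of connected components: 1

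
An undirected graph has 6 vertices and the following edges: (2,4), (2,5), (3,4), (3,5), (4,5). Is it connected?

Step 1: Build adjacency list from edges:
  1: (none)
  2: 4, 5
  3: 4, 5
  4: 2, 3, 5
  5: 2, 3, 4
  6: (none)

Step 2: Run BFS/DFS from vertex 1:
  Visited: {1}
  Reached 1 of 6 vertices

Step 3: Only 1 of 6 vertices reached. Graph is disconnected.
Connected components: {1}, {2, 3, 4, 5}, {6}
Answer: No, the graph is not connected (3 components).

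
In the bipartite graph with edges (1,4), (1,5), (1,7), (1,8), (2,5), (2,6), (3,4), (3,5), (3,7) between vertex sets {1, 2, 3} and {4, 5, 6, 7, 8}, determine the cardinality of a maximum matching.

Step 1: List the neighbors of each left vertex:
  1: 4, 5, 7, 8
  2: 5, 6
  3: 4, 5, 7

Step 2: Greedily match left vertices, then look for augmenting paths:
  Match 1 -- 4
  Match 2 -- 5
  Match 3 -- 7
  No augmenting path remains.

Step 3: Verify this is maximum:
  Matching size 3 = min(|L|, |R|) = min(3, 5), which is an upper bound, so this matching is maximum.

Maximum matching: {(1,4), (2,5), (3,7)}
Size: 3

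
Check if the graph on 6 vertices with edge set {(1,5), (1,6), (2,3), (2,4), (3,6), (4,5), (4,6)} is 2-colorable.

Step 1: Attempt 2-coloring using BFS:
  Start at vertex 1, assign color 0
  Color vertex 5 with color 1 (neighbor of 1)
  Color vertex 6 with color 1 (neighbor of 1)
  Color vertex 4 with color 0 (neighbor of 5)
  Color vertex 3 with color 0 (neighbor of 6)
  Color vertex 2 with color 1 (neighbor of 4)

Step 2: 2-coloring succeeded. No conflicts found.
  Set A (color 0): {1, 3, 4}
  Set B (color 1): {2, 5, 6}

The graph is bipartite with partition {1, 3, 4}, {2, 5, 6}.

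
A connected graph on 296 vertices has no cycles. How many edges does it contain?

A tree on n vertices always has exactly n - 1 edges.
For n = 296: edges = 296 - 1 = 295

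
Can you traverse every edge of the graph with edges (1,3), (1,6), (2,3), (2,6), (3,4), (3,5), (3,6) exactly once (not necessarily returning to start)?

Step 1: Find the degree of each vertex:
  deg(1) = 2
  deg(2) = 2
  deg(3) = 5
  deg(4) = 1
  deg(5) = 1
  deg(6) = 3

Step 2: Count vertices with odd degree:
  Odd-degree vertices: 3, 4, 5, 6 (4 total)

Step 3: Apply Euler's theorem:
  - Eulerian circuit exists iff graph is connected and all vertices have even degree
  - Eulerian path exists iff graph is connected and has 0 or 2 odd-degree vertices

Graph has 4 odd-degree vertices (need 0 or 2).
Neither Eulerian path nor Eulerian circuit exists.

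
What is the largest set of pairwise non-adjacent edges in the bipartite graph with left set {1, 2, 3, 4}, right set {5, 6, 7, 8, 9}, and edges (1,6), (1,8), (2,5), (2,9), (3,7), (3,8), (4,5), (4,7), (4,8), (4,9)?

Step 1: List the neighbors of each left vertex:
  1: 6, 8
  2: 5, 9
  3: 7, 8
  4: 5, 7, 8, 9

Step 2: Greedily match left vertices, then look for augmenting paths:
  Match 1 -- 6
  Match 2 -- 5
  Match 3 -- 7
  Match 4 -- 8
  No augmenting path remains.

Step 3: Verify this is maximum:
  Matching size 4 = min(|L|, |R|) = min(4, 5), which is an upper bound, so this matching is maximum.

Maximum matching: {(1,6), (2,5), (3,7), (4,8)}
Size: 4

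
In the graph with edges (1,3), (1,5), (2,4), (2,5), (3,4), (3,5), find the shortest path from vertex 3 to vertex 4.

Step 1: Build adjacency list:
  1: 3, 5
  2: 4, 5
  3: 1, 4, 5
  4: 2, 3
  5: 1, 2, 3

Step 2: BFS from vertex 3 to find shortest path to 4:
  vertex 1 reached at distance 1
  vertex 4 reached at distance 1

Step 3: Shortest path: 3 -> 4
Path length: 1 edge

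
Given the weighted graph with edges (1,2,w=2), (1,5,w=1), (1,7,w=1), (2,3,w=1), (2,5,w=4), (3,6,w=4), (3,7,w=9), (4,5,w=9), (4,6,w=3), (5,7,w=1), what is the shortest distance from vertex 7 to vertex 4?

Step 1: Build adjacency list with weights:
  1: 2(w=2), 5(w=1), 7(w=1)
  2: 1(w=2), 3(w=1), 5(w=4)
  3: 2(w=1), 6(w=4), 7(w=9)
  4: 5(w=9), 6(w=3)
  5: 1(w=1), 2(w=4), 4(w=9), 7(w=1)
  6: 3(w=4), 4(w=3)
  7: 1(w=1), 3(w=9), 5(w=1)

Step 2: Apply Dijkstra's algorithm from vertex 7:
  Visit vertex 7 (distance=0)
    Update dist[1] = 1
    Update dist[3] = 9
    Update dist[5] = 1
  Visit vertex 1 (distance=1)
    Update dist[2] = 3
  Visit vertex 5 (distance=1)
    Update dist[4] = 10
  Visit vertex 2 (distance=3)
    Update dist[3] = 4
  Visit vertex 3 (distance=4)
    Update dist[6] = 8
  Visit vertex 6 (distance=8)
  Visit vertex 4 (distance=10)

Step 3: Shortest path: 7 -> 5 -> 4
Total weight: 1 + 9 = 10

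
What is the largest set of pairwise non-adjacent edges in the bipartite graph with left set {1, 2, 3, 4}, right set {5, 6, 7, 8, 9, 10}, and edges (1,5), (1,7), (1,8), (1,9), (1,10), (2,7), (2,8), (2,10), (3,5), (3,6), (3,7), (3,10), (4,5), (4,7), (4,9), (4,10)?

Step 1: List the neighbors of each left vertex:
  1: 5, 7, 8, 9, 10
  2: 7, 8, 10
  3: 5, 6, 7, 10
  4: 5, 7, 9, 10

Step 2: Greedily match left vertices, then look for augmenting paths:
  Match 1 -- 5
  Match 2 -- 7
  Match 3 -- 6
  Match 4 -- 9
  No augmenting path remains.

Step 3: Verify this is maximum:
  Matching size 4 = min(|L|, |R|) = min(4, 6), which is an upper bound, so this matching is maximum.

Maximum matching: {(1,5), (2,7), (3,6), (4,9)}
Size: 4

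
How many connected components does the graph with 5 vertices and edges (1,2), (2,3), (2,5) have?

Step 1: Build adjacency list from edges:
  1: 2
  2: 1, 3, 5
  3: 2
  4: (none)
  5: 2

Step 2: Run BFS/DFS from vertex 1:
  Visited: {1, 2, 3, 5}
  Reached 4 of 5 vertices

Step 3: Only 4 of 5 vertices reached. Graph is disconnected.
Connected components: {1, 2, 3, 5}, {4}
Number of connected components: 2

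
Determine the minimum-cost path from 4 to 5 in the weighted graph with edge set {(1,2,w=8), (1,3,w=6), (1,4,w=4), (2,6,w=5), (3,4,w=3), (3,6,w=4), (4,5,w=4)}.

Step 1: Build adjacency list with weights:
  1: 2(w=8), 3(w=6), 4(w=4)
  2: 1(w=8), 6(w=5)
  3: 1(w=6), 4(w=3), 6(w=4)
  4: 1(w=4), 3(w=3), 5(w=4)
  5: 4(w=4)
  6: 2(w=5), 3(w=4)

Step 2: Apply Dijkstra's algorithm from vertex 4:
  Visit vertex 4 (distance=0)
    Update dist[1] = 4
    Update dist[3] = 3
    Update dist[5] = 4
  Visit vertex 3 (distance=3)
    Update dist[6] = 7
  Visit vertex 1 (distance=4)
    Update dist[2] = 12
  Visit vertex 5 (distance=4)

Step 3: Shortest path: 4 -> 5
Total weight: 4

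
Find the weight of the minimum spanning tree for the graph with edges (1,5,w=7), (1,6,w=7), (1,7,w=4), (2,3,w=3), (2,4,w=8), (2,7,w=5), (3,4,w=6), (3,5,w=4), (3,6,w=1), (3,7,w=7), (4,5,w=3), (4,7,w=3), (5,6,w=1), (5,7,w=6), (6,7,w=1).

Apply Kruskal's algorithm (sort edges by weight, add if no cycle):

Sorted edges by weight:
  (3,6) w=1
  (5,6) w=1
  (6,7) w=1
  (2,3) w=3
  (4,7) w=3
  (4,5) w=3
  (1,7) w=4
  (3,5) w=4
  (2,7) w=5
  (3,4) w=6
  (5,7) w=6
  (1,5) w=7
  (1,6) w=7
  (3,7) w=7
  (2,4) w=8

Add edge (3,6) w=1 -- no cycle. Running total: 1
Add edge (5,6) w=1 -- no cycle. Running total: 2
Add edge (6,7) w=1 -- no cycle. Running total: 3
Add edge (2,3) w=3 -- no cycle. Running total: 6
Add edge (4,7) w=3 -- no cycle. Running total: 9
Skip edge (4,5) w=3 -- would create cycle
Add edge (1,7) w=4 -- no cycle. Running total: 13

MST edges: (3,6,w=1), (5,6,w=1), (6,7,w=1), (2,3,w=3), (4,7,w=3), (1,7,w=4)
Total MST weight: 1 + 1 + 1 + 3 + 3 + 4 = 13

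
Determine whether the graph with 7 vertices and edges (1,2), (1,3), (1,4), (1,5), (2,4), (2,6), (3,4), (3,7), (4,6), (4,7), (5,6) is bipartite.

Step 1: Attempt 2-coloring using BFS:
  Start at vertex 1, assign color 0
  Color vertex 2 with color 1 (neighbor of 1)
  Color vertex 3 with color 1 (neighbor of 1)
  Color vertex 4 with color 1 (neighbor of 1)
  Color vertex 5 with color 1 (neighbor of 1)

Step 2: Conflict found! Vertices 2 and 4 are adjacent but have the same color.
This means the graph contains an odd cycle.

The graph is NOT bipartite.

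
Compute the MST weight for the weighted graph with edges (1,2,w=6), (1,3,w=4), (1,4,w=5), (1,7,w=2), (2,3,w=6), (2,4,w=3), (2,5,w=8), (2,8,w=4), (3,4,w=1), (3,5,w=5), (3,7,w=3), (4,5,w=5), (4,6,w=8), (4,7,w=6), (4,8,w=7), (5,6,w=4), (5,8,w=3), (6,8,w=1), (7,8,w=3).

Apply Kruskal's algorithm (sort edges by weight, add if no cycle):

Sorted edges by weight:
  (3,4) w=1
  (6,8) w=1
  (1,7) w=2
  (2,4) w=3
  (3,7) w=3
  (5,8) w=3
  (7,8) w=3
  (1,3) w=4
  (2,8) w=4
  (5,6) w=4
  (1,4) w=5
  (3,5) w=5
  (4,5) w=5
  (1,2) w=6
  (2,3) w=6
  (4,7) w=6
  (4,8) w=7
  (2,5) w=8
  (4,6) w=8

Add edge (3,4) w=1 -- no cycle. Running total: 1
Add edge (6,8) w=1 -- no cycle. Running total: 2
Add edge (1,7) w=2 -- no cycle. Running total: 4
Add edge (2,4) w=3 -- no cycle. Running total: 7
Add edge (3,7) w=3 -- no cycle. Running total: 10
Add edge (5,8) w=3 -- no cycle. Running total: 13
Add edge (7,8) w=3 -- no cycle. Running total: 16

MST edges: (3,4,w=1), (6,8,w=1), (1,7,w=2), (2,4,w=3), (3,7,w=3), (5,8,w=3), (7,8,w=3)
Total MST weight: 1 + 1 + 2 + 3 + 3 + 3 + 3 = 16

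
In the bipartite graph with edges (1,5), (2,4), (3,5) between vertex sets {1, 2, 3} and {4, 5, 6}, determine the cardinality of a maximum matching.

Step 1: List the neighbors of each left vertex:
  1: 5
  2: 4
  3: 5

Step 2: Greedily match left vertices, then look for augmenting paths:
  Match 1 -- 5
  Match 2 -- 4
  No augmenting path remains.

Step 3: Verify this is maximum:
  Matching has size 2. The vertex set {2, 5} covers every edge and has size 2; any matching has at most one edge per cover vertex, so 2 is maximum (König's theorem).

Maximum matching: {(1,5), (2,4)}
Size: 2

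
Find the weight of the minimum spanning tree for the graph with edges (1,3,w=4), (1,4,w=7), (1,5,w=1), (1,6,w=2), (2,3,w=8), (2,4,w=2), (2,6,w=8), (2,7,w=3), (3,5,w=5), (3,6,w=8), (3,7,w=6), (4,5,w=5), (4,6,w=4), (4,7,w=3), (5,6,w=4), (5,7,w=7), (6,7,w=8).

Apply Kruskal's algorithm (sort edges by weight, add if no cycle):

Sorted edges by weight:
  (1,5) w=1
  (1,6) w=2
  (2,4) w=2
  (2,7) w=3
  (4,7) w=3
  (1,3) w=4
  (4,6) w=4
  (5,6) w=4
  (3,5) w=5
  (4,5) w=5
  (3,7) w=6
  (1,4) w=7
  (5,7) w=7
  (2,3) w=8
  (2,6) w=8
  (3,6) w=8
  (6,7) w=8

Add edge (1,5) w=1 -- no cycle. Running total: 1
Add edge (1,6) w=2 -- no cycle. Running total: 3
Add edge (2,4) w=2 -- no cycle. Running total: 5
Add edge (2,7) w=3 -- no cycle. Running total: 8
Skip edge (4,7) w=3 -- would create cycle
Add edge (1,3) w=4 -- no cycle. Running total: 12
Add edge (4,6) w=4 -- no cycle. Running total: 16

MST edges: (1,5,w=1), (1,6,w=2), (2,4,w=2), (2,7,w=3), (1,3,w=4), (4,6,w=4)
Total MST weight: 1 + 2 + 2 + 3 + 4 + 4 = 16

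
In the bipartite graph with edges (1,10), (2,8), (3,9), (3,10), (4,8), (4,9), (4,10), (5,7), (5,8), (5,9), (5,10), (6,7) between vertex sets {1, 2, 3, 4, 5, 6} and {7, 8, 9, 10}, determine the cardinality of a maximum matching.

Step 1: List the neighbors of each left vertex:
  1: 10
  2: 8
  3: 9, 10
  4: 8, 9, 10
  5: 7, 8, 9, 10
  6: 7

Step 2: Greedily match left vertices, then look for augmenting paths:
  Match 1 -- 10
  Match 2 -- 8
  Match 3 -- 9
  Match 5 -- 7
  No augmenting path remains.

Step 3: Verify this is maximum:
  Matching size 4 = min(|L|, |R|) = min(6, 4), which is an upper bound, so this matching is maximum.

Maximum matching: {(1,10), (2,8), (3,9), (5,7)}
Size: 4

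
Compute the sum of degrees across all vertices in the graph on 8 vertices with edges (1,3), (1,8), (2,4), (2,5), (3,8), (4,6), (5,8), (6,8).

Step 1: Count edges incident to each vertex:
  deg(1) = 2 (neighbors: 3, 8)
  deg(2) = 2 (neighbors: 4, 5)
  deg(3) = 2 (neighbors: 1, 8)
  deg(4) = 2 (neighbors: 2, 6)
  deg(5) = 2 (neighbors: 2, 8)
  deg(6) = 2 (neighbors: 4, 8)
  deg(7) = 0 (neighbors: none)
  deg(8) = 4 (neighbors: 1, 3, 5, 6)

Step 2: Sum all degrees:
  2 + 2 + 2 + 2 + 2 + 2 + 0 + 4 = 16

Verification: sum of degrees = 2 * |E| = 2 * 8 = 16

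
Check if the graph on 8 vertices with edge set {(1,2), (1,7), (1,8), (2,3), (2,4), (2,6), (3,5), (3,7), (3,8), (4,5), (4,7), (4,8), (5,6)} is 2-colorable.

Step 1: Attempt 2-coloring using BFS:
  Start at vertex 1, assign color 0
  Color vertex 2 with color 1 (neighbor of 1)
  Color vertex 7 with color 1 (neighbor of 1)
  Color vertex 8 with color 1 (neighbor of 1)
  Color vertex 3 with color 0 (neighbor of 2)
  Color vertex 4 with color 0 (neighbor of 2)
  Color vertex 6 with color 0 (neighbor of 2)
  Color vertex 5 with color 1 (neighbor of 3)

Step 2: 2-coloring succeeded. No conflicts found.
  Set A (color 0): {1, 3, 4, 6}
  Set B (color 1): {2, 5, 7, 8}

The graph is bipartite with partition {1, 3, 4, 6}, {2, 5, 7, 8}.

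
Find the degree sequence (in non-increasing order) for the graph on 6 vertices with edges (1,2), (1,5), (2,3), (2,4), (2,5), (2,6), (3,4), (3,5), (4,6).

Step 1: Count edges incident to each vertex:
  deg(1) = 2 (neighbors: 2, 5)
  deg(2) = 5 (neighbors: 1, 3, 4, 5, 6)
  deg(3) = 3 (neighbors: 2, 4, 5)
  deg(4) = 3 (neighbors: 2, 3, 6)
  deg(5) = 3 (neighbors: 1, 2, 3)
  deg(6) = 2 (neighbors: 2, 4)

Step 2: Sort degrees in non-increasing order:
  Degrees: [2, 5, 3, 3, 3, 2] -> sorted: [5, 3, 3, 3, 2, 2]

Degree sequence: [5, 3, 3, 3, 2, 2]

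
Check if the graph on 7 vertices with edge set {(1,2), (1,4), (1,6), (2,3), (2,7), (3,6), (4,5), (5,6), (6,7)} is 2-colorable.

Step 1: Attempt 2-coloring using BFS:
  Start at vertex 1, assign color 0
  Color vertex 2 with color 1 (neighbor of 1)
  Color vertex 4 with color 1 (neighbor of 1)
  Color vertex 6 with color 1 (neighbor of 1)
  Color vertex 3 with color 0 (neighbor of 2)
  Color vertex 7 with color 0 (neighbor of 2)
  Color vertex 5 with color 0 (neighbor of 4)

Step 2: 2-coloring succeeded. No conflicts found.
  Set A (color 0): {1, 3, 5, 7}
  Set B (color 1): {2, 4, 6}

The graph is bipartite with partition {1, 3, 5, 7}, {2, 4, 6}.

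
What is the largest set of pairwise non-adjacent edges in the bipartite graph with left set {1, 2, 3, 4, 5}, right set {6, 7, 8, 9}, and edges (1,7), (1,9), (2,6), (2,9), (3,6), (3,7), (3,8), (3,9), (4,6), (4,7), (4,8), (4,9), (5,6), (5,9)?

Step 1: List the neighbors of each left vertex:
  1: 7, 9
  2: 6, 9
  3: 6, 7, 8, 9
  4: 6, 7, 8, 9
  5: 6, 9

Step 2: Greedily match left vertices, then look for augmenting paths:
  Match 1 -- 7
  Match 2 -- 6
  Match 3 -- 8
  Match 4 -- 9
  No augmenting path remains.

Step 3: Verify this is maximum:
  Matching size 4 = min(|L|, |R|) = min(5, 4), which is an upper bound, so this matching is maximum.

Maximum matching: {(1,7), (2,6), (3,8), (4,9)}
Size: 4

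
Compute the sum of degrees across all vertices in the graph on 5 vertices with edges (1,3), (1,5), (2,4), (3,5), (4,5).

Step 1: Count edges incident to each vertex:
  deg(1) = 2 (neighbors: 3, 5)
  deg(2) = 1 (neighbors: 4)
  deg(3) = 2 (neighbors: 1, 5)
  deg(4) = 2 (neighbors: 2, 5)
  deg(5) = 3 (neighbors: 1, 3, 4)

Step 2: Sum all degrees:
  2 + 1 + 2 + 2 + 3 = 10

Verification: sum of degrees = 2 * |E| = 2 * 5 = 10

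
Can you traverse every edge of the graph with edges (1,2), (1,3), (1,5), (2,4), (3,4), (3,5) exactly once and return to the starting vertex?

Step 1: Find the degree of each vertex:
  deg(1) = 3
  deg(2) = 2
  deg(3) = 3
  deg(4) = 2
  deg(5) = 2

Step 2: Count vertices with odd degree:
  Odd-degree vertices: 1, 3 (2 total)

Step 3: Apply Euler's theorem:
  - Eulerian circuit exists iff graph is connected and all vertices have even degree
  - Eulerian path exists iff graph is connected and has 0 or 2 odd-degree vertices

Graph is connected with exactly 2 odd-degree vertices (1, 3).
Eulerian path exists (starting and ending at the odd-degree vertices), but no Eulerian circuit.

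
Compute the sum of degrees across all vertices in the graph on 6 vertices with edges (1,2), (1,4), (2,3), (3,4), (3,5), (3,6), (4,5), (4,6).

Step 1: Count edges incident to each vertex:
  deg(1) = 2 (neighbors: 2, 4)
  deg(2) = 2 (neighbors: 1, 3)
  deg(3) = 4 (neighbors: 2, 4, 5, 6)
  deg(4) = 4 (neighbors: 1, 3, 5, 6)
  deg(5) = 2 (neighbors: 3, 4)
  deg(6) = 2 (neighbors: 3, 4)

Step 2: Sum all degrees:
  2 + 2 + 4 + 4 + 2 + 2 = 16

Verification: sum of degrees = 2 * |E| = 2 * 8 = 16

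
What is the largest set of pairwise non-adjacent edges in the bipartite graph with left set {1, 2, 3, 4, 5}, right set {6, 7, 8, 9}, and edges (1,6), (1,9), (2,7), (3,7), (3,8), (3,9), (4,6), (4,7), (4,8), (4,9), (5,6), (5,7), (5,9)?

Step 1: List the neighbors of each left vertex:
  1: 6, 9
  2: 7
  3: 7, 8, 9
  4: 6, 7, 8, 9
  5: 6, 7, 9

Step 2: Greedily match left vertices, then look for augmenting paths:
  Match 1 -- 6
  Match 2 -- 7
  Match 3 -- 8
  Match 4 -- 9
  No augmenting path remains.

Step 3: Verify this is maximum:
  Matching size 4 = min(|L|, |R|) = min(5, 4), which is an upper bound, so this matching is maximum.

Maximum matching: {(1,6), (2,7), (3,8), (4,9)}
Size: 4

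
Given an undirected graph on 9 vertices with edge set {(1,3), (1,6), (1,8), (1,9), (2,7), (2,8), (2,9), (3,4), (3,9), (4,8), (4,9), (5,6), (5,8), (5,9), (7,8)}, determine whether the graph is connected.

Step 1: Build adjacency list from edges:
  1: 3, 6, 8, 9
  2: 7, 8, 9
  3: 1, 4, 9
  4: 3, 8, 9
  5: 6, 8, 9
  6: 1, 5
  7: 2, 8
  8: 1, 2, 4, 5, 7
  9: 1, 2, 3, 4, 5

Step 2: Run BFS/DFS from vertex 1:
  Visited: {1, 3, 6, 8, 9, 4, 5, 2, 7}
  Reached 9 of 9 vertices

Step 3: All 9 vertices reached from vertex 1, so the graph is connected.
Answer: Yes, the graph is connected.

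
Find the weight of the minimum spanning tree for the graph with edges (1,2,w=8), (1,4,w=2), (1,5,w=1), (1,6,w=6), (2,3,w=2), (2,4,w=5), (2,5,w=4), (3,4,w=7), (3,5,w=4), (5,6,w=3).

Apply Kruskal's algorithm (sort edges by weight, add if no cycle):

Sorted edges by weight:
  (1,5) w=1
  (1,4) w=2
  (2,3) w=2
  (5,6) w=3
  (2,5) w=4
  (3,5) w=4
  (2,4) w=5
  (1,6) w=6
  (3,4) w=7
  (1,2) w=8

Add edge (1,5) w=1 -- no cycle. Running total: 1
Add edge (1,4) w=2 -- no cycle. Running total: 3
Add edge (2,3) w=2 -- no cycle. Running total: 5
Add edge (5,6) w=3 -- no cycle. Running total: 8
Add edge (2,5) w=4 -- no cycle. Running total: 12

MST edges: (1,5,w=1), (1,4,w=2), (2,3,w=2), (5,6,w=3), (2,5,w=4)
Total MST weight: 1 + 2 + 2 + 3 + 4 = 12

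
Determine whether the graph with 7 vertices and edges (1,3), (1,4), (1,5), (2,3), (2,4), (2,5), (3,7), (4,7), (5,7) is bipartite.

Step 1: Attempt 2-coloring using BFS:
  Start at vertex 1, assign color 0
  Color vertex 3 with color 1 (neighbor of 1)
  Color vertex 4 with color 1 (neighbor of 1)
  Color vertex 5 with color 1 (neighbor of 1)
  Color vertex 2 with color 0 (neighbor of 3)
  Color vertex 7 with color 0 (neighbor of 3)
  Start new component at vertex 6, assign color 0

Step 2: 2-coloring succeeded. No conflicts found.
  Set A (color 0): {1, 2, 6, 7}
  Set B (color 1): {3, 4, 5}

The graph is bipartite with partition {1, 2, 6, 7}, {3, 4, 5}.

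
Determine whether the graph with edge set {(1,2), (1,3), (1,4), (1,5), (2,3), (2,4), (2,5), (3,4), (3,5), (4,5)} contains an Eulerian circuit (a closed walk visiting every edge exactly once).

Step 1: Find the degree of each vertex:
  deg(1) = 4
  deg(2) = 4
  deg(3) = 4
  deg(4) = 4
  deg(5) = 4

Step 2: Count vertices with odd degree:
  All vertices have even degree (0 odd-degree vertices)

Step 3: Apply Euler's theorem:
  - Eulerian circuit exists iff graph is connected and all vertices have even degree
  - Eulerian path exists iff graph is connected and has 0 or 2 odd-degree vertices

Graph is connected with 0 odd-degree vertices.
Both Eulerian circuit and Eulerian path exist.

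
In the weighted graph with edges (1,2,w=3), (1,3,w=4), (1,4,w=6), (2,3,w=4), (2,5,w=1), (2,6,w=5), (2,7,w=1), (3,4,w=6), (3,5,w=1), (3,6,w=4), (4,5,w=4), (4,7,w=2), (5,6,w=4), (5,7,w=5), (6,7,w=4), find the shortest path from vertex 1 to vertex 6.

Step 1: Build adjacency list with weights:
  1: 2(w=3), 3(w=4), 4(w=6)
  2: 1(w=3), 3(w=4), 5(w=1), 6(w=5), 7(w=1)
  3: 1(w=4), 2(w=4), 4(w=6), 5(w=1), 6(w=4)
  4: 1(w=6), 3(w=6), 5(w=4), 7(w=2)
  5: 2(w=1), 3(w=1), 4(w=4), 6(w=4), 7(w=5)
  6: 2(w=5), 3(w=4), 5(w=4), 7(w=4)
  7: 2(w=1), 4(w=2), 5(w=5), 6(w=4)

Step 2: Apply Dijkstra's algorithm from vertex 1:
  Visit vertex 1 (distance=0)
    Update dist[2] = 3
    Update dist[3] = 4
    Update dist[4] = 6
  Visit vertex 2 (distance=3)
    Update dist[5] = 4
    Update dist[6] = 8
    Update dist[7] = 4
  Visit vertex 3 (distance=4)
  Visit vertex 5 (distance=4)
  Visit vertex 7 (distance=4)
  Visit vertex 4 (distance=6)
  Visit vertex 6 (distance=8)

Step 3: Shortest path: 1 -> 2 -> 6
Total weight: 3 + 5 = 8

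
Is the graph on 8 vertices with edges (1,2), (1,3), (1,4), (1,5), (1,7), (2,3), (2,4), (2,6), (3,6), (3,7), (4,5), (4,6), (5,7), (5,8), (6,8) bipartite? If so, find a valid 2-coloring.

Step 1: Attempt 2-coloring using BFS:
  Start at vertex 1, assign color 0
  Color vertex 2 with color 1 (neighbor of 1)
  Color vertex 3 with color 1 (neighbor of 1)
  Color vertex 4 with color 1 (neighbor of 1)
  Color vertex 5 with color 1 (neighbor of 1)
  Color vertex 7 with color 1 (neighbor of 1)

Step 2: Conflict found! Vertices 2 and 3 are adjacent but have the same color.
This means the graph contains an odd cycle.

The graph is NOT bipartite.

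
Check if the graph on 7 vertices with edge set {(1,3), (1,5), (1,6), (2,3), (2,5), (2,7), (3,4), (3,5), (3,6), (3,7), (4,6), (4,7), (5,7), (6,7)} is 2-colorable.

Step 1: Attempt 2-coloring using BFS:
  Start at vertex 1, assign color 0
  Color vertex 3 with color 1 (neighbor of 1)
  Color vertex 5 with color 1 (neighbor of 1)
  Color vertex 6 with color 1 (neighbor of 1)
  Color vertex 2 with color 0 (neighbor of 3)
  Color vertex 4 with color 0 (neighbor of 3)

Step 2: Conflict found! Vertices 3 and 5 are adjacent but have the same color.
This means the graph contains an odd cycle.

The graph is NOT bipartite.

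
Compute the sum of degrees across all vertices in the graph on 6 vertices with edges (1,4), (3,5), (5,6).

Step 1: Count edges incident to each vertex:
  deg(1) = 1 (neighbors: 4)
  deg(2) = 0 (neighbors: none)
  deg(3) = 1 (neighbors: 5)
  deg(4) = 1 (neighbors: 1)
  deg(5) = 2 (neighbors: 3, 6)
  deg(6) = 1 (neighbors: 5)

Step 2: Sum all degrees:
  1 + 0 + 1 + 1 + 2 + 1 = 6

Verification: sum of degrees = 2 * |E| = 2 * 3 = 6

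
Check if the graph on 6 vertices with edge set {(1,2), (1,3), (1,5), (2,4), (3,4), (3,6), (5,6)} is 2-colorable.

Step 1: Attempt 2-coloring using BFS:
  Start at vertex 1, assign color 0
  Color vertex 2 with color 1 (neighbor of 1)
  Color vertex 3 with color 1 (neighbor of 1)
  Color vertex 5 with color 1 (neighbor of 1)
  Color vertex 4 with color 0 (neighbor of 2)
  Color vertex 6 with color 0 (neighbor of 3)

Step 2: 2-coloring succeeded. No conflicts found.
  Set A (color 0): {1, 4, 6}
  Set B (color 1): {2, 3, 5}

The graph is bipartite with partition {1, 4, 6}, {2, 3, 5}.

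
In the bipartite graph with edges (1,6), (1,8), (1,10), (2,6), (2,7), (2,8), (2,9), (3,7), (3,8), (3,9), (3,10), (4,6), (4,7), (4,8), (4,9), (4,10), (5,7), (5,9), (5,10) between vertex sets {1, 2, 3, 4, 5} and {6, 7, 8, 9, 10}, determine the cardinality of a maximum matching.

Step 1: List the neighbors of each left vertex:
  1: 6, 8, 10
  2: 6, 7, 8, 9
  3: 7, 8, 9, 10
  4: 6, 7, 8, 9, 10
  5: 7, 9, 10

Step 2: Greedily match left vertices, then look for augmenting paths:
  Match 1 -- 6
  Match 2 -- 7
  Match 3 -- 8
  Match 4 -- 9
  Match 5 -- 10
  No augmenting path remains.

Step 3: Verify this is maximum:
  Matching size 5 = min(|L|, |R|) = min(5, 5), which is an upper bound, so this matching is maximum.

Maximum matching: {(1,6), (2,7), (3,8), (4,9), (5,10)}
Size: 5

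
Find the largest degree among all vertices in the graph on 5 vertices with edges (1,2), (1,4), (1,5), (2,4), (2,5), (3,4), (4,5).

Step 1: Count edges incident to each vertex:
  deg(1) = 3 (neighbors: 2, 4, 5)
  deg(2) = 3 (neighbors: 1, 4, 5)
  deg(3) = 1 (neighbors: 4)
  deg(4) = 4 (neighbors: 1, 2, 3, 5)
  deg(5) = 3 (neighbors: 1, 2, 4)

Step 2: Find maximum:
  max(3, 3, 1, 4, 3) = 4 (vertex 4)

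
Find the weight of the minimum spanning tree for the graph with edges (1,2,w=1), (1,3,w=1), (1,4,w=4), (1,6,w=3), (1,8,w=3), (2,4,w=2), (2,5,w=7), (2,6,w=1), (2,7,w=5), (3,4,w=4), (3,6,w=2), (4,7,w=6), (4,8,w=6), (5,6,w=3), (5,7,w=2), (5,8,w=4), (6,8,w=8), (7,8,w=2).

Apply Kruskal's algorithm (sort edges by weight, add if no cycle):

Sorted edges by weight:
  (1,2) w=1
  (1,3) w=1
  (2,6) w=1
  (2,4) w=2
  (3,6) w=2
  (5,7) w=2
  (7,8) w=2
  (1,6) w=3
  (1,8) w=3
  (5,6) w=3
  (1,4) w=4
  (3,4) w=4
  (5,8) w=4
  (2,7) w=5
  (4,7) w=6
  (4,8) w=6
  (2,5) w=7
  (6,8) w=8

Add edge (1,2) w=1 -- no cycle. Running total: 1
Add edge (1,3) w=1 -- no cycle. Running total: 2
Add edge (2,6) w=1 -- no cycle. Running total: 3
Add edge (2,4) w=2 -- no cycle. Running total: 5
Skip edge (3,6) w=2 -- would create cycle
Add edge (5,7) w=2 -- no cycle. Running total: 7
Add edge (7,8) w=2 -- no cycle. Running total: 9
Skip edge (1,6) w=3 -- would create cycle
Add edge (1,8) w=3 -- no cycle. Running total: 12

MST edges: (1,2,w=1), (1,3,w=1), (2,6,w=1), (2,4,w=2), (5,7,w=2), (7,8,w=2), (1,8,w=3)
Total MST weight: 1 + 1 + 1 + 2 + 2 + 2 + 3 = 12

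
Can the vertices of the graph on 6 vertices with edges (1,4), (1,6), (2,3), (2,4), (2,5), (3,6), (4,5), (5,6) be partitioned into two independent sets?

Step 1: Attempt 2-coloring using BFS:
  Start at vertex 1, assign color 0
  Color vertex 4 with color 1 (neighbor of 1)
  Color vertex 6 with color 1 (neighbor of 1)
  Color vertex 2 with color 0 (neighbor of 4)
  Color vertex 5 with color 0 (neighbor of 4)
  Color vertex 3 with color 0 (neighbor of 6)

Step 2: Conflict found! Vertices 2 and 3 are adjacent but have the same color.
This means the graph contains an odd cycle.

The graph is NOT bipartite.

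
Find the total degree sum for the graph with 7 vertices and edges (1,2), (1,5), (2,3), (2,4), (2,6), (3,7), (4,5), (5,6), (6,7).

Step 1: Count edges incident to each vertex:
  deg(1) = 2 (neighbors: 2, 5)
  deg(2) = 4 (neighbors: 1, 3, 4, 6)
  deg(3) = 2 (neighbors: 2, 7)
  deg(4) = 2 (neighbors: 2, 5)
  deg(5) = 3 (neighbors: 1, 4, 6)
  deg(6) = 3 (neighbors: 2, 5, 7)
  deg(7) = 2 (neighbors: 3, 6)

Step 2: Sum all degrees:
  2 + 4 + 2 + 2 + 3 + 3 + 2 = 18

Verification: sum of degrees = 2 * |E| = 2 * 9 = 18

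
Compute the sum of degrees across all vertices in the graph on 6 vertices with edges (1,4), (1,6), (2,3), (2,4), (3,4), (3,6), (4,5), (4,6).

Step 1: Count edges incident to each vertex:
  deg(1) = 2 (neighbors: 4, 6)
  deg(2) = 2 (neighbors: 3, 4)
  deg(3) = 3 (neighbors: 2, 4, 6)
  deg(4) = 5 (neighbors: 1, 2, 3, 5, 6)
  deg(5) = 1 (neighbors: 4)
  deg(6) = 3 (neighbors: 1, 3, 4)

Step 2: Sum all degrees:
  2 + 2 + 3 + 5 + 1 + 3 = 16

Verification: sum of degrees = 2 * |E| = 2 * 8 = 16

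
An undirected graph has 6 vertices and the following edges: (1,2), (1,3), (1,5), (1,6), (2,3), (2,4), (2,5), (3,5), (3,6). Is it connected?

Step 1: Build adjacency list from edges:
  1: 2, 3, 5, 6
  2: 1, 3, 4, 5
  3: 1, 2, 5, 6
  4: 2
  5: 1, 2, 3
  6: 1, 3

Step 2: Run BFS/DFS from vertex 1:
  Visited: {1, 2, 3, 5, 6, 4}
  Reached 6 of 6 vertices

Step 3: All 6 vertices reached from vertex 1, so the graph is connected.
Answer: Yes, the graph is connected.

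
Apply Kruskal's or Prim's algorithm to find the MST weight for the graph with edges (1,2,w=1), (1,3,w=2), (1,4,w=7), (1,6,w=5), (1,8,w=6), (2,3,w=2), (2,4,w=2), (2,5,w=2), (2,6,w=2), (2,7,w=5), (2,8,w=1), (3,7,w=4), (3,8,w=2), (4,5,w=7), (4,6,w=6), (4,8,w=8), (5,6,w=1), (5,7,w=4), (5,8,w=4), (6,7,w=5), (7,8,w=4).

Apply Kruskal's algorithm (sort edges by weight, add if no cycle):

Sorted edges by weight:
  (1,2) w=1
  (2,8) w=1
  (5,6) w=1
  (1,3) w=2
  (2,6) w=2
  (2,3) w=2
  (2,4) w=2
  (2,5) w=2
  (3,8) w=2
  (3,7) w=4
  (5,8) w=4
  (5,7) w=4
  (7,8) w=4
  (1,6) w=5
  (2,7) w=5
  (6,7) w=5
  (1,8) w=6
  (4,6) w=6
  (1,4) w=7
  (4,5) w=7
  (4,8) w=8

Add edge (1,2) w=1 -- no cycle. Running total: 1
Add edge (2,8) w=1 -- no cycle. Running total: 2
Add edge (5,6) w=1 -- no cycle. Running total: 3
Add edge (1,3) w=2 -- no cycle. Running total: 5
Add edge (2,6) w=2 -- no cycle. Running total: 7
Skip edge (2,3) w=2 -- would create cycle
Add edge (2,4) w=2 -- no cycle. Running total: 9
Skip edge (2,5) w=2 -- would create cycle
Skip edge (3,8) w=2 -- would create cycle
Add edge (3,7) w=4 -- no cycle. Running total: 13

MST edges: (1,2,w=1), (2,8,w=1), (5,6,w=1), (1,3,w=2), (2,6,w=2), (2,4,w=2), (3,7,w=4)
Total MST weight: 1 + 1 + 1 + 2 + 2 + 2 + 4 = 13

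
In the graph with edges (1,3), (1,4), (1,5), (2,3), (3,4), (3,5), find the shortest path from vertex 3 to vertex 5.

Step 1: Build adjacency list:
  1: 3, 4, 5
  2: 3
  3: 1, 2, 4, 5
  4: 1, 3
  5: 1, 3

Step 2: BFS from vertex 3 to find shortest path to 5:
  vertex 1 reached at distance 1
  vertex 2 reached at distance 1
  vertex 4 reached at distance 1
  vertex 5 reached at distance 1

Step 3: Shortest path: 3 -> 5
Path length: 1 edge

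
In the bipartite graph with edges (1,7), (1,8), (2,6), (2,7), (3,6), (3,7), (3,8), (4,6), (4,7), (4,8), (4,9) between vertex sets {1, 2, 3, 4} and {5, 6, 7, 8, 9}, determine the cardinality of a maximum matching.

Step 1: List the neighbors of each left vertex:
  1: 7, 8
  2: 6, 7
  3: 6, 7, 8
  4: 6, 7, 8, 9

Step 2: Greedily match left vertices, then look for augmenting paths:
  Match 1 -- 7
  Match 2 -- 6
  Match 3 -- 8
  Match 4 -- 9
  No augmenting path remains.

Step 3: Verify this is maximum:
  Matching size 4 = min(|L|, |R|) = min(4, 5), which is an upper bound, so this matching is maximum.

Maximum matching: {(1,7), (2,6), (3,8), (4,9)}
Size: 4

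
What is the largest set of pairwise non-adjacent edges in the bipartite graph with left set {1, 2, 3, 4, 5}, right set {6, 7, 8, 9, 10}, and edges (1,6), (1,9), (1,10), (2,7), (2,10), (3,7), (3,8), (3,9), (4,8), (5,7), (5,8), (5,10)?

Step 1: List the neighbors of each left vertex:
  1: 6, 9, 10
  2: 7, 10
  3: 7, 8, 9
  4: 8
  5: 7, 8, 10

Step 2: Greedily match left vertices, then look for augmenting paths:
  Match 1 -- 6
  Match 2 -- 7
  Match 3 -- 9
  Match 4 -- 8
  Match 5 -- 10
  No augmenting path remains.

Step 3: Verify this is maximum:
  Matching size 5 = min(|L|, |R|) = min(5, 5), which is an upper bound, so this matching is maximum.

Maximum matching: {(1,6), (2,7), (3,9), (4,8), (5,10)}
Size: 5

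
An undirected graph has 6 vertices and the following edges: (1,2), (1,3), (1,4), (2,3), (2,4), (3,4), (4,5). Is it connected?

Step 1: Build adjacency list from edges:
  1: 2, 3, 4
  2: 1, 3, 4
  3: 1, 2, 4
  4: 1, 2, 3, 5
  5: 4
  6: (none)

Step 2: Run BFS/DFS from vertex 1:
  Visited: {1, 2, 3, 4, 5}
  Reached 5 of 6 vertices

Step 3: Only 5 of 6 vertices reached. Graph is disconnected.
Connected components: {1, 2, 3, 4, 5}, {6}
Answer: No, the graph is not connected (2 components).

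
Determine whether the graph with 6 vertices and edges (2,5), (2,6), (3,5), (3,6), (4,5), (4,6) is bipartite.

Step 1: Attempt 2-coloring using BFS:
  Start at vertex 1, assign color 0
  Start new component at vertex 2, assign color 0
  Color vertex 5 with color 1 (neighbor of 2)
  Color vertex 6 with color 1 (neighbor of 2)
  Color vertex 3 with color 0 (neighbor of 5)
  Color vertex 4 with color 0 (neighbor of 5)

Step 2: 2-coloring succeeded. No conflicts found.
  Set A (color 0): {1, 2, 3, 4}
  Set B (color 1): {5, 6}

The graph is bipartite with partition {1, 2, 3, 4}, {5, 6}.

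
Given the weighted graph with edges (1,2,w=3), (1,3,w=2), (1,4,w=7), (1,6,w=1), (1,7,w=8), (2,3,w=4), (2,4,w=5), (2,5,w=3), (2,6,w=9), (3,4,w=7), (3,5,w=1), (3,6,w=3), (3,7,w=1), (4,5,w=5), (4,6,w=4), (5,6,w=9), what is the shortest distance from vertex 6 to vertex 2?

Step 1: Build adjacency list with weights:
  1: 2(w=3), 3(w=2), 4(w=7), 6(w=1), 7(w=8)
  2: 1(w=3), 3(w=4), 4(w=5), 5(w=3), 6(w=9)
  3: 1(w=2), 2(w=4), 4(w=7), 5(w=1), 6(w=3), 7(w=1)
  4: 1(w=7), 2(w=5), 3(w=7), 5(w=5), 6(w=4)
  5: 2(w=3), 3(w=1), 4(w=5), 6(w=9)
  6: 1(w=1), 2(w=9), 3(w=3), 4(w=4), 5(w=9)
  7: 1(w=8), 3(w=1)

Step 2: Apply Dijkstra's algorithm from vertex 6:
  Visit vertex 6 (distance=0)
    Update dist[1] = 1
    Update dist[2] = 9
    Update dist[3] = 3
    Update dist[4] = 4
    Update dist[5] = 9
  Visit vertex 1 (distance=1)
    Update dist[2] = 4
    Update dist[7] = 9
  Visit vertex 3 (distance=3)
    Update dist[5] = 4
    Update dist[7] = 4
  Visit vertex 2 (distance=4)

Step 3: Shortest path: 6 -> 1 -> 2
Total weight: 1 + 3 = 4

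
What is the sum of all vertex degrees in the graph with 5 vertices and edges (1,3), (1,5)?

Step 1: Count edges incident to each vertex:
  deg(1) = 2 (neighbors: 3, 5)
  deg(2) = 0 (neighbors: none)
  deg(3) = 1 (neighbors: 1)
  deg(4) = 0 (neighbors: none)
  deg(5) = 1 (neighbors: 1)

Step 2: Sum all degrees:
  2 + 0 + 1 + 0 + 1 = 4

Verification: sum of degrees = 2 * |E| = 2 * 2 = 4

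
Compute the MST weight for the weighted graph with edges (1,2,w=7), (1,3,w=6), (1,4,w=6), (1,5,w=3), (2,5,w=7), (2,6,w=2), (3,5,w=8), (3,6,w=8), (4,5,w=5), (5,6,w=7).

Apply Kruskal's algorithm (sort edges by weight, add if no cycle):

Sorted edges by weight:
  (2,6) w=2
  (1,5) w=3
  (4,5) w=5
  (1,3) w=6
  (1,4) w=6
  (1,2) w=7
  (2,5) w=7
  (5,6) w=7
  (3,6) w=8
  (3,5) w=8

Add edge (2,6) w=2 -- no cycle. Running total: 2
Add edge (1,5) w=3 -- no cycle. Running total: 5
Add edge (4,5) w=5 -- no cycle. Running total: 10
Add edge (1,3) w=6 -- no cycle. Running total: 16
Skip edge (1,4) w=6 -- would create cycle
Add edge (1,2) w=7 -- no cycle. Running total: 23

MST edges: (2,6,w=2), (1,5,w=3), (4,5,w=5), (1,3,w=6), (1,2,w=7)
Total MST weight: 2 + 3 + 5 + 6 + 7 = 23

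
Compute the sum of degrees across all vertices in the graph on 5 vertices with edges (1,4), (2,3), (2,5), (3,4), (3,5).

Step 1: Count edges incident to each vertex:
  deg(1) = 1 (neighbors: 4)
  deg(2) = 2 (neighbors: 3, 5)
  deg(3) = 3 (neighbors: 2, 4, 5)
  deg(4) = 2 (neighbors: 1, 3)
  deg(5) = 2 (neighbors: 2, 3)

Step 2: Sum all degrees:
  1 + 2 + 3 + 2 + 2 = 10

Verification: sum of degrees = 2 * |E| = 2 * 5 = 10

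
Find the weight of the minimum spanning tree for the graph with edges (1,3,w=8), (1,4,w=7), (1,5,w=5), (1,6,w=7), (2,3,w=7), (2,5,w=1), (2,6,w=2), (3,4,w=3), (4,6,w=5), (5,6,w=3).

Apply Kruskal's algorithm (sort edges by weight, add if no cycle):

Sorted edges by weight:
  (2,5) w=1
  (2,6) w=2
  (3,4) w=3
  (5,6) w=3
  (1,5) w=5
  (4,6) w=5
  (1,4) w=7
  (1,6) w=7
  (2,3) w=7
  (1,3) w=8

Add edge (2,5) w=1 -- no cycle. Running total: 1
Add edge (2,6) w=2 -- no cycle. Running total: 3
Add edge (3,4) w=3 -- no cycle. Running total: 6
Skip edge (5,6) w=3 -- would create cycle
Add edge (1,5) w=5 -- no cycle. Running total: 11
Add edge (4,6) w=5 -- no cycle. Running total: 16

MST edges: (2,5,w=1), (2,6,w=2), (3,4,w=3), (1,5,w=5), (4,6,w=5)
Total MST weight: 1 + 2 + 3 + 5 + 5 = 16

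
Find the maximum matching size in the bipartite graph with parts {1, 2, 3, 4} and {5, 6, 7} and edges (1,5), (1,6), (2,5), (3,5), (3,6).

Step 1: List the neighbors of each left vertex:
  1: 5, 6
  2: 5
  3: 5, 6
  4: (none)

Step 2: Greedily match left vertices, then look for augmenting paths:
  Match 1 -- 5
  Match 3 -- 6
  No augmenting path remains.

Step 3: Verify this is maximum:
  Matching has size 2. The vertex set {5, 6} covers every edge and has size 2; any matching has at most one edge per cover vertex, so 2 is maximum (König's theorem).

Maximum matching: {(1,5), (3,6)}
Size: 2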